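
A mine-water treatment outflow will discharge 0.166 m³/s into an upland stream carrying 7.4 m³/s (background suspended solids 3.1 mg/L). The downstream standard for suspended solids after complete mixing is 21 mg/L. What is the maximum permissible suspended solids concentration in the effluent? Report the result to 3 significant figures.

At the limit, (Qr·Cr + Qe·Cₑ)/(Qr + Qe) = 21:
Cₑ = (7.566·21 − 7.400·3.100) / 0.1660 = 819.0 mg/L.

819 mg/L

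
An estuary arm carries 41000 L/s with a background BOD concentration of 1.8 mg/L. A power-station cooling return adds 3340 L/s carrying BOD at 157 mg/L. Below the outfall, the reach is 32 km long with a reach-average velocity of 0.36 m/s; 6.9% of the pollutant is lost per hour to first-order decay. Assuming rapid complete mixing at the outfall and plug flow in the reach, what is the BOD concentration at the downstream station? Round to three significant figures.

2.31 mg/L

Mixed concentration C = ΣQC/ΣQ = (41000·1.800 + 3340·157.0) / 44340 = 598200/44340 = 13.49 mg/L.
Travel time t = 32·1000 / 0.36 = 88890 s = 24.69 h.
6.9%/h lost → k = −ln(1 − 0.069) = 0.07150 h⁻¹.
Applying C = C₀e^(−kt): 13.49 × 0.1711 = 2.309 mg/L.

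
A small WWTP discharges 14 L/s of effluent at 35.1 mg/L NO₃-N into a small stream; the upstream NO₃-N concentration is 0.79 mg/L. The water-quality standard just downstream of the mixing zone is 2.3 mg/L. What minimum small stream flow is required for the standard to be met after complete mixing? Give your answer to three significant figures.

Set C_mix = 2.3: (Q·0.7900 + 14.00·35.10) / (Q + 14.00) = 2.3
→ Q = 14.00·(35.10 − 2.3)/(2.3 − 0.7900) = 304.1 L/s.

304 L/s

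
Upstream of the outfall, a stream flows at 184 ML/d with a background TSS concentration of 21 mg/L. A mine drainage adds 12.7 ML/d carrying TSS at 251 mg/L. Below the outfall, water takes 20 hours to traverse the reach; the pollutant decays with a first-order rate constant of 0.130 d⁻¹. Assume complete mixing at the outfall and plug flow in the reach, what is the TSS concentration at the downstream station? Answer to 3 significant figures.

Flow-weighted average: C = (184.0·21.00 + 12.70·251.0) / 196.7 = 7052/196.7 = 35.85 mg/L.
Decay over the reach: 35.85·exp(−kt) = 35.85·0.8973 = 32.17 mg/L.

32.2 mg/L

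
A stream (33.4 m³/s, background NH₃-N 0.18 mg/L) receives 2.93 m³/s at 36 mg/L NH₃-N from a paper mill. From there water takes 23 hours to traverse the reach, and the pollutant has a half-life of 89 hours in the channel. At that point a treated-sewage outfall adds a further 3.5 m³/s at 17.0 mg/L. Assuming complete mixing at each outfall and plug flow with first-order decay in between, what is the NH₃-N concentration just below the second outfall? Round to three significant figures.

3.83 mg/L

Conservation of mass: C = (33.40·0.1800 + 2.930·36.00) / 36.33 = 111.5/36.33 = 3.069 mg/L; combined flow 36.33 m³/s.
Half-life 89 h → k = ln 2 / 89 = 0.007788 h⁻¹ = 0.1869 d⁻¹.
After decay, C = 3.069 × e^(−kt) = 3.069 × 0.8360 = 2.566 mg/L.
At the second outfall, C = (36.33·2.566 + 3.500·17.00) / (36.33 + 3.500) = 3.834 mg/L.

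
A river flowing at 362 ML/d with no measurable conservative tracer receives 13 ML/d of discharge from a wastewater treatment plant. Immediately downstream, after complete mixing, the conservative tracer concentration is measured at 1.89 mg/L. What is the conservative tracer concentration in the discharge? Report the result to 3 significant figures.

Mass balance: 362.0·0 + 13.00·Cₑ = 375.0·1.890
→ Cₑ = (375.0·1.890 − 362.0·0) / 13.00 = 54.52 mg/L.

54.5 mg/L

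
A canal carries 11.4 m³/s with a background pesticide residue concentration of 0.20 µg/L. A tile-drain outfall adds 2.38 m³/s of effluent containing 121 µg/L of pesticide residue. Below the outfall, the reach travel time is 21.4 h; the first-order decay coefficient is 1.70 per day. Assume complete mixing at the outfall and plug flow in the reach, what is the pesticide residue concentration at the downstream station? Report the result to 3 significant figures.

4.63 µg/L

Mass balance: C = (11.40·0.2000 + 2.380·121.0) / 13.78 = 290.3/13.78 = 21.06 µg/L.
Applying C = C₀e^(−kt): 21.06 × 0.2196 = 4.626 µg/L.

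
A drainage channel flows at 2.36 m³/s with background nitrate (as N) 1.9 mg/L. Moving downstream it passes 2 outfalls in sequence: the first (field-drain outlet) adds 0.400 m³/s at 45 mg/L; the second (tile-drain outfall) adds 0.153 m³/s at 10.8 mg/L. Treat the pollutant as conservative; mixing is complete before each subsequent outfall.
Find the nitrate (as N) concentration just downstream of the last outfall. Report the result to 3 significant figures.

Below outfall 1: Q → 2.760 m³/s, C = (2.360·1.900 + 0.4000·45.00)/2.760 = 8.146 mg/L.
Below outfall 2: Q → 2.913 m³/s, C = (2.760·8.146 + 0.1530·10.80)/2.913 = 8.286 mg/L.

8.29 mg/L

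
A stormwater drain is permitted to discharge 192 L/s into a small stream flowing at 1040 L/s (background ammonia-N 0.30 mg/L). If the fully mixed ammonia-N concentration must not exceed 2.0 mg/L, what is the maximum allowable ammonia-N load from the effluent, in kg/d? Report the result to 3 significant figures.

186 kg/d

Mass balance at the limit: 1040·0.3000 + 192.0·Cₑ = 1232·2.0 → Cₑ = 11.21 mg/L.
192.0 L/s = 0.1920 m³/s. Load = 0.1920 m³/s × 11.21 g/m³ × 86 400 s/d = 185.9 kg/d.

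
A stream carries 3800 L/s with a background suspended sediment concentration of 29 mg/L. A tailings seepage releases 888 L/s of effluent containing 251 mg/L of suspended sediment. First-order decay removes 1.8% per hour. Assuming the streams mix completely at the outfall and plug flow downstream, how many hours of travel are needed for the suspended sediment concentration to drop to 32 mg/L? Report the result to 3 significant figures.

43.9 h

After mixing, C = (3800·29.00 + 888.0·251.0) / 4688 = 333100/4688 = 71.05 mg/L.
1.8%/h lost → k = −ln(1 − 0.018) = 0.01816 h⁻¹.
71.05·exp(−k·t) = 32 → t = ln(71.05/32)/k = 158100 s = 43.91 h.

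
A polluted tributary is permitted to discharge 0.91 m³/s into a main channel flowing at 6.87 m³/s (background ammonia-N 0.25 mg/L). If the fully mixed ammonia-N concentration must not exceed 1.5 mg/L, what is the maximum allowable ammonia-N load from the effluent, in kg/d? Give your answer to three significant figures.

Mass balance at the limit: 6.870·0.2500 + 0.9100·Cₑ = 7.780·1.5 → Cₑ = 10.94 mg/L.
Load = 0.9100 m³/s × 10.94 g/m³ × 86 400 s/d = 859.9 kg/d.

860 kg/d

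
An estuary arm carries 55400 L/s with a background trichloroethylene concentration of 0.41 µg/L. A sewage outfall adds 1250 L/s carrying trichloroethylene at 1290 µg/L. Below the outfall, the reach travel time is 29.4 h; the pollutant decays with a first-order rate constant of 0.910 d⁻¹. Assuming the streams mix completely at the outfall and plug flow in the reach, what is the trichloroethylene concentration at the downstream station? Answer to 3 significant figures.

9.47 µg/L

Mass balance: C = (55400·0.4100 + 1250·1290) / 56650 = 1635000/56650 = 28.87 µg/L.
Applying C = C₀e^(−kt): 28.87 × 0.3280 = 9.468 µg/L.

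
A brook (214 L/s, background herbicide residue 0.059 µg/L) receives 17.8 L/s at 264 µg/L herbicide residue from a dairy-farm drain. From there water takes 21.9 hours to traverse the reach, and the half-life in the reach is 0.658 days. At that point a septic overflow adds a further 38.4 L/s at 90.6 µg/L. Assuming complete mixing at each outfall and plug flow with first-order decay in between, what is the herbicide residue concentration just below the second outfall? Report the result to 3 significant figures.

Mixed concentration C = ΣQC/ΣQ = (214.0·0.05900 + 17.80·264.0) / 231.8 = 4712/231.8 = 20.33 µg/L; combined flow 231.8 L/s.
Half-life 0.658 d → k = ln 2 / 0.658 = 1.053 d⁻¹.
Decay over the reach: 20.33·exp(−kt) = 20.33·0.3824 = 7.773 µg/L.
At the second outfall, C = (231.8·7.773 + 38.40·90.60) / (231.8 + 38.40) = 19.54 µg/L.

19.5 µg/L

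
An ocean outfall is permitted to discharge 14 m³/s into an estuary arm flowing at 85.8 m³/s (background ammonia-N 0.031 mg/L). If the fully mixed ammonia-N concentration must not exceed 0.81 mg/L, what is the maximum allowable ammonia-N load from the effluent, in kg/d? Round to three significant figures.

Mass balance at the limit: 85.80·0.03100 + 14.00·Cₑ = 99.80·0.81 → Cₑ = 5.584 mg/L.
Load = 14.00 m³/s × 5.584 g/m³ × 86 400 s/d = 6755 kg/d.

6750 kg/d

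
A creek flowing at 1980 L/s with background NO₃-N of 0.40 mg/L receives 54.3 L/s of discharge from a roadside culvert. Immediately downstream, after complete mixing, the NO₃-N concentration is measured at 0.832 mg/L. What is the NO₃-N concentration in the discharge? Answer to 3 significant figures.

Mass balance: 1980·0.4000 + 54.30·Cₑ = 2034·0.8320
→ Cₑ = (2034·0.8320 − 1980·0.4000) / 54.30 = 16.58 mg/L.

16.6 mg/L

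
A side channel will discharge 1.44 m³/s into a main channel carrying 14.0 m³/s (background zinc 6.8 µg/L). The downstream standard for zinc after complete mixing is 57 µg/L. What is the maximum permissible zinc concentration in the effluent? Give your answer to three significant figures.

At the limit, (Qr·Cr + Qe·Cₑ)/(Qr + Qe) = 57:
Cₑ = (15.44·57 − 14.00·6.800) / 1.440 = 545.1 µg/L.

545 µg/L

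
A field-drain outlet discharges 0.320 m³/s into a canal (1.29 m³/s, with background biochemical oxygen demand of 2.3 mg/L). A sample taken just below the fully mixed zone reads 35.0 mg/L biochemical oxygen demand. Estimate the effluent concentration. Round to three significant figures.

167 mg/L

Mass balance: 1.290·2.300 + 0.3200·Cₑ = 1.610·35.00
→ Cₑ = (1.610·35.00 − 1.290·2.300) / 0.3200 = 166.8 mg/L.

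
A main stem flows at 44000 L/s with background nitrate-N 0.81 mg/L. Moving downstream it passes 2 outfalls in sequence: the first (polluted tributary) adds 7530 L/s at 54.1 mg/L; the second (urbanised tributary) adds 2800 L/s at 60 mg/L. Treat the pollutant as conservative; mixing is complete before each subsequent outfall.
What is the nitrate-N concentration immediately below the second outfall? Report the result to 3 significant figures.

After outfall 1: Q = 44000 + 7530 = 51530 L/s; C = (44000·0.8100 + 7530·54.10)/51530 = 8.597 mg/L.
After outfall 2: Q = 51530 + 2800 = 54330 L/s; C = (51530·8.597 + 2800·60.00)/54330 = 11.25 mg/L.

11.2 mg/L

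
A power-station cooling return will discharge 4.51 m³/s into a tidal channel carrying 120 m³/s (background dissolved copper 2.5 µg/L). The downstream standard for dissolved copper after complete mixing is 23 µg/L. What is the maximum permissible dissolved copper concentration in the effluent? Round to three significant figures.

At the limit, (Qr·Cr + Qe·Cₑ)/(Qr + Qe) = 23:
Cₑ = (124.5·23 − 120.0·2.500) / 4.510 = 568.5 µg/L.

568 µg/L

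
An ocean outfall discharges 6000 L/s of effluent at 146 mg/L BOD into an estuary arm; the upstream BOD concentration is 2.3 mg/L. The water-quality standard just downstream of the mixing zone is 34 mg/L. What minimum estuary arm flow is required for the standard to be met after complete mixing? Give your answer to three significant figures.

Set C_mix = 34: (Q·2.300 + 6000·146.0) / (Q + 6000) = 34
→ Q = 6000·(146.0 − 34)/(34 − 2.300) = 21200 L/s.

21200 L/s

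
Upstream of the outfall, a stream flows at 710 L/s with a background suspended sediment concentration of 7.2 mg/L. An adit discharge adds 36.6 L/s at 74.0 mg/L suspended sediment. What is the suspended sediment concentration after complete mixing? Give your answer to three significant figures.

Conservation of mass: C = (710.0·7.200 + 36.60·74.00) / 746.6 = 7820/746.6 = 10.47 mg/L.

10.5 mg/L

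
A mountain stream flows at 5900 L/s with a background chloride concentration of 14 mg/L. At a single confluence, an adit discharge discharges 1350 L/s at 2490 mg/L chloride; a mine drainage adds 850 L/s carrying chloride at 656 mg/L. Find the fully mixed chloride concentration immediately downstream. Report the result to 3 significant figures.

Conservation of mass: C = (5900·14.00 + 1350·2490 + 850.0·656.0) / 8100 = 4002000/8100 = 494.0 mg/L.

494 mg/L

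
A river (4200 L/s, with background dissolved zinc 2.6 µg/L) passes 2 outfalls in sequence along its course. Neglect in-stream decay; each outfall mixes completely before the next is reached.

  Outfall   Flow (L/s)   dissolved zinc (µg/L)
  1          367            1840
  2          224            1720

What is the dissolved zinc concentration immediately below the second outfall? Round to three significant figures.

224 µg/L

Outfall 1: combined Q = 4567 L/s; C = (4200·2.600 + 367.0·1840)/4567 = 150.3 µg/L.
Outfall 2: combined Q = 4791 L/s; C = (4567·150.3 + 224.0·1720)/4791 = 223.6 µg/L.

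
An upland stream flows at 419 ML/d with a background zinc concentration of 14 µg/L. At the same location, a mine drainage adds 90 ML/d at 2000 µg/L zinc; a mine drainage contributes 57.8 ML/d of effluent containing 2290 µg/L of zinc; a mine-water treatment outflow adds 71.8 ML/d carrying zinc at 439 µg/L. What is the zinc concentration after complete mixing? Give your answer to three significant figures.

548 µg/L

After mixing, C = (419.0·14.00 + 90.00·2000 + 57.80·2290 + 71.80·439.0) / 638.6 = 349700/638.6 = 547.7 µg/L.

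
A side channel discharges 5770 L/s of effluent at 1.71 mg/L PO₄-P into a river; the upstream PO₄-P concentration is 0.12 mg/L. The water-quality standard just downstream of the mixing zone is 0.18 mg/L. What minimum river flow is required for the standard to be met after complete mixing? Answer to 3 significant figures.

147000 L/s

Set C_mix = 0.18: (Q·0.1200 + 5770·1.710) / (Q + 5770) = 0.18
→ Q = 5770·(1.710 − 0.18)/(0.18 − 0.1200) = 147100 L/s.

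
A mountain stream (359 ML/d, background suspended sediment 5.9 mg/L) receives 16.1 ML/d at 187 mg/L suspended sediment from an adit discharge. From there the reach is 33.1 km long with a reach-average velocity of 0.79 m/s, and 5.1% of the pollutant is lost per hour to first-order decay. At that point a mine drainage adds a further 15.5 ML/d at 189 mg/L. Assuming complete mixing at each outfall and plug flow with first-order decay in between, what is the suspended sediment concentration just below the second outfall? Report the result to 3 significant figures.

14.6 mg/L

Mass balance: C = (359.0·5.900 + 16.10·187.0) / 375.1 = 5129/375.1 = 13.67 mg/L; combined flow 375.1 ML/d.
Travel time t = 33.1·1000 / 0.79 = 41900 s = 11.64 h.
5.1%/h lost → k = −ln(1 − 0.051) = 0.05235 h⁻¹.
First-order decay: C = 13.67·exp(−k·t) = 13.67·0.5438 = 7.435 mg/L.
Second outfall: C = (375.1·7.435 + 15.50·189.0)/390.6 = 14.64 mg/L.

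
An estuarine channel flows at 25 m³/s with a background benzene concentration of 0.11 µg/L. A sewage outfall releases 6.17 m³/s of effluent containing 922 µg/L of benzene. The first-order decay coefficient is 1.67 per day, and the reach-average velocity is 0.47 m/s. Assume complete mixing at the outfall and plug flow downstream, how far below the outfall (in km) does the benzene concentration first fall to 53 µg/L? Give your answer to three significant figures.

30.1 km

Flow-weighted average: C = (25.00·0.1100 + 6.170·922.0) / 31.17 = 5691/31.17 = 182.6 µg/L.
Set 182.6·exp(−k·t) = 53 → t = ln(182.6/53)/k = 64000 s = 17.78 h.
Distance = v·t = 0.47·64000 = 30080 m = 30.08 km.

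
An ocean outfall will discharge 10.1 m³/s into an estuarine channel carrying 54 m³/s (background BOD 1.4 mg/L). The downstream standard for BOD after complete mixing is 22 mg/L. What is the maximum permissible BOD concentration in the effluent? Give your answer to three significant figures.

At the limit, (Qr·Cr + Qe·Cₑ)/(Qr + Qe) = 22:
Cₑ = (64.10·22 − 54.00·1.400) / 10.10 = 132.1 mg/L.

132 mg/L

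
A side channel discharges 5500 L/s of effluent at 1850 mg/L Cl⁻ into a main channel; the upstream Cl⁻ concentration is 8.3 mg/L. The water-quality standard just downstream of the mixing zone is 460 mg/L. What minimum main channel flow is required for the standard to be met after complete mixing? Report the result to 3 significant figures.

16900 L/s

Set C_mix = 460: (Q·8.300 + 5500·1850) / (Q + 5500) = 460
→ Q = 5500·(1850 − 460)/(460 − 8.300) = 16920 L/s.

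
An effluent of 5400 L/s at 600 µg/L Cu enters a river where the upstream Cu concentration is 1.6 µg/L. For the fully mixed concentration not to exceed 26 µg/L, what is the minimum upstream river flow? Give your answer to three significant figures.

Set C_mix = 26: (Q·1.600 + 5400·600.0) / (Q + 5400) = 26
→ Q = 5400·(600.0 − 26)/(26 − 1.600) = 127000 L/s.

127000 L/s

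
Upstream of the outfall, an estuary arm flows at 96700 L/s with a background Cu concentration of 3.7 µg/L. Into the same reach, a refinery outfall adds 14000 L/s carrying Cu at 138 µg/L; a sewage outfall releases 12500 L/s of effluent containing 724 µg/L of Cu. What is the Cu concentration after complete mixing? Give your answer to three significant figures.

92.0 µg/L

After mixing, C = (96700·3.700 + 14000·138.0 + 12500·724.0) / 123200 = 11340000/123200 = 92.04 µg/L.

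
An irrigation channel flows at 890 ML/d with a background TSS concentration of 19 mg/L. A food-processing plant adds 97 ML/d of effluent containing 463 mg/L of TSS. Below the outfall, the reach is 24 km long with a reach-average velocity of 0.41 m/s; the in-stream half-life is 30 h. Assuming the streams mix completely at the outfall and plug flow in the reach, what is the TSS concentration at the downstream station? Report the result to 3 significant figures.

43.0 mg/L

Mixed concentration C = ΣQC/ΣQ = (890.0·19.00 + 97.00·463.0) / 987.0 = 61820/987.0 = 62.64 mg/L.
Travel time t = 24·1000 / 0.41 = 58540 s = 16.26 h.
Half-life 30 h → k = ln 2 / 30 = 0.02310 h⁻¹ = 0.5545 d⁻¹.
After decay, C = 62.64 × e^(−kt) = 62.64 × 0.6868 = 43.02 mg/L.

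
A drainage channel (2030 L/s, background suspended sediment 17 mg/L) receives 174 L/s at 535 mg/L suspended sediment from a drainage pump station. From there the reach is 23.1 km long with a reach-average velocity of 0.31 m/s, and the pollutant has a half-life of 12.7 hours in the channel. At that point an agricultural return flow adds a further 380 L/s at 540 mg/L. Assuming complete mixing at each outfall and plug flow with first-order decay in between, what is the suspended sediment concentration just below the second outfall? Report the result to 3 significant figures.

95.4 mg/L

Flow-weighted average: C = (2030·17.00 + 174.0·535.0) / 2204 = 127600/2204 = 57.89 mg/L; combined flow 2204 L/s.
Travel time t = 23.1·1000 / 0.31 = 74520 s = 20.70 h.
Half-life 12.7 h → k = ln 2 / 12.7 = 0.05458 h⁻¹ = 1.310 d⁻¹.
First-order decay: C = 57.89·exp(−k·t) = 57.89·0.3231 = 18.71 mg/L.
Second outfall: C = (2204·18.71 + 380.0·540.0)/2584 = 95.37 mg/L.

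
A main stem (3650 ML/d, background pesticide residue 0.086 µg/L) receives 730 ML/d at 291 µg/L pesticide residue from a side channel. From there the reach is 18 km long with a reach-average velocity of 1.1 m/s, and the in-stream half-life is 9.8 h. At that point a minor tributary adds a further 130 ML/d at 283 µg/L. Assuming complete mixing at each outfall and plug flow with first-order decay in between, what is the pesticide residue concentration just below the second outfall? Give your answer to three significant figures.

42.4 µg/L

After mixing, C = (3650·0.08600 + 730.0·291.0) / 4380 = 212700/4380 = 48.57 µg/L; combined flow 4380 ML/d.
Travel time t = 18·1000 / 1.1 = 16360 s = 4.545 h.
Half-life 9.8 h → k = ln 2 / 9.8 = 0.07073 h⁻¹ = 1.698 d⁻¹.
Applying C = C₀e^(−kt): 48.57 × 0.7251 = 35.22 µg/L.
At the second outfall, C = (4380·35.22 + 130.0·283.0) / (4380 + 130.0) = 42.36 µg/L.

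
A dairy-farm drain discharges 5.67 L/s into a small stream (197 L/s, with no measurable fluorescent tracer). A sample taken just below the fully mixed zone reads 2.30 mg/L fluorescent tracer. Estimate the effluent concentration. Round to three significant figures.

82.2 mg/L

Mass balance: 197.0·0 + 5.670·Cₑ = 202.7·2.300
→ Cₑ = (202.7·2.300 − 197.0·0) / 5.670 = 82.21 mg/L.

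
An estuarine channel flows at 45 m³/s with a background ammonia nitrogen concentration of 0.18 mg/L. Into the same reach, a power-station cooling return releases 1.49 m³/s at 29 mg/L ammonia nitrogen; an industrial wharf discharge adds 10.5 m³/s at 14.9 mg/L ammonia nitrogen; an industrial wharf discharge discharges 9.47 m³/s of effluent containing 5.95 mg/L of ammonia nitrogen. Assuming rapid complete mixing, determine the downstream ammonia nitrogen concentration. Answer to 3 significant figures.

After mixing, C = (45.00·0.1800 + 1.490·29.00 + 10.50·14.90 + 9.470·5.950) / 66.46 = 264.1/66.46 = 3.974 mg/L.

3.97 mg/L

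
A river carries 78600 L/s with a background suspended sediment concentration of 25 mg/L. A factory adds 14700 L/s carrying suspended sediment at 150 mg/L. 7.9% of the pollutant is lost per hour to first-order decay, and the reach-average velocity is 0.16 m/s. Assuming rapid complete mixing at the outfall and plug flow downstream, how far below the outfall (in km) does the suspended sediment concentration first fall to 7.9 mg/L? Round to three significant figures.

After mixing, C = (78600·25.00 + 14700·150.0) / 93300 = 4170000/93300 = 44.69 mg/L.
7.9%/h lost → k = −ln(1 − 0.079) = 0.08230 h⁻¹.
Set 44.69·exp(−k·t) = 7.9 → t = ln(44.69/7.9)/k = 75810 s = 21.06 h.
Distance = v·t = 0.16·75810 = 12130 m = 12.13 km.

12.1 km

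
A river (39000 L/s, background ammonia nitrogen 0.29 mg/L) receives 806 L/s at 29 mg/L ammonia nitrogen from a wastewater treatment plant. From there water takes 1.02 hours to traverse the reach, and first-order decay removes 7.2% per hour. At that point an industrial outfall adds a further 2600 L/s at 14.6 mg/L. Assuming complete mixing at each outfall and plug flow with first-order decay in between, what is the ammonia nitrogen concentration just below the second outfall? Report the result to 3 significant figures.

1.65 mg/L

After mixing, C = (39000·0.2900 + 806.0·29.00) / 39810 = 34680/39810 = 0.8713 mg/L; combined flow 39810 L/s.
7.2%/h lost → k = −ln(1 − 0.072) = 0.07472 h⁻¹.
First-order decay: C = 0.8713·exp(−k·t) = 0.8713·0.9266 = 0.8074 mg/L.
At the second outfall, C = (39810·0.8074 + 2600·14.60) / (39810 + 2600) = 1.653 mg/L.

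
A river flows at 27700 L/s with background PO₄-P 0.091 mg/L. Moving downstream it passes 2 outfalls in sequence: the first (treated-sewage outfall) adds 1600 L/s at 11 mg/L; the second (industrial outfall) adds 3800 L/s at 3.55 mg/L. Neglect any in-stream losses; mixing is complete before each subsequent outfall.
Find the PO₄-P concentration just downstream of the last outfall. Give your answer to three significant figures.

1.02 mg/L

After outfall 1: Q = 27700 + 1600 = 29300 L/s; C = (27700·0.09100 + 1600·11.00)/29300 = 0.6867 mg/L.
After outfall 2: Q = 29300 + 3800 = 33100 L/s; C = (29300·0.6867 + 3800·3.550)/33100 = 1.015 mg/L.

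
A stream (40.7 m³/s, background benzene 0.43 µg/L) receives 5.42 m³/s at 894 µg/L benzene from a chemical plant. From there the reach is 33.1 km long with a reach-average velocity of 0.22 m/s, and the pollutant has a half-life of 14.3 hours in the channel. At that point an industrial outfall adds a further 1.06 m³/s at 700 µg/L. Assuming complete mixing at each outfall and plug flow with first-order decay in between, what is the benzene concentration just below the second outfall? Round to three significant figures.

29.3 µg/L

Flow-weighted average: C = (40.70·0.4300 + 5.420·894.0) / 46.12 = 4863/46.12 = 105.4 µg/L; combined flow 46.12 m³/s.
Travel time t = 33.1·1000 / 0.22 = 150500 s = 41.79 h.
Half-life 14.3 h → k = ln 2 / 14.3 = 0.04847 h⁻¹ = 1.163 d⁻¹.
Applying C = C₀e^(−kt): 105.4 × 0.1319 = 13.91 µg/L.
Second outfall: C = (46.12·13.91 + 1.060·700.0)/47.18 = 29.32 µg/L.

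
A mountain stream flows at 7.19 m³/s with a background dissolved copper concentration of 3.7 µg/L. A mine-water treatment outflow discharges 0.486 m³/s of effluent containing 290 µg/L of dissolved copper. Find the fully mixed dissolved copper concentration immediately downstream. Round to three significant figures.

21.8 µg/L

Conservation of mass: C = (7.190·3.700 + 0.4860·290.0) / 7.676 = 167.5/7.676 = 21.83 µg/L.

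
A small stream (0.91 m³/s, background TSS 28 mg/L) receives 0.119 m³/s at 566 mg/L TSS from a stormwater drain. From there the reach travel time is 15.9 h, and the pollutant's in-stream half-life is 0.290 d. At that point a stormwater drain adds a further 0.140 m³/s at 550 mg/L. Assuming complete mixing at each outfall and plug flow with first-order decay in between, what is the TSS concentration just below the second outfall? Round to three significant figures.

Flow-weighted average: C = (0.9100·28.00 + 0.1190·566.0) / 1.029 = 92.83/1.029 = 90.22 mg/L; combined flow 1.029 m³/s.
Half-life 0.290 d → k = ln 2 / 0.290 = 2.390 d⁻¹.
After decay, C = 90.22 × e^(−kt) = 90.22 × 0.2053 = 18.52 mg/L.
Second outfall: C = (1.029·18.52 + 0.1400·550.0)/1.169 = 82.17 mg/L.

82.2 mg/L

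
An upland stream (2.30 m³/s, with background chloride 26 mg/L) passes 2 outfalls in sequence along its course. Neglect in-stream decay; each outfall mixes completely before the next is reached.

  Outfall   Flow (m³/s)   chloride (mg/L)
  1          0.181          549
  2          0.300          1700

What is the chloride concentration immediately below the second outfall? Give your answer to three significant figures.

241 mg/L

After outfall 1: Q = 2.300 + 0.1810 = 2.481 m³/s; C = (2.300·26.00 + 0.1810·549.0)/2.481 = 64.16 mg/L.
After outfall 2: Q = 2.481 + 0.3000 = 2.781 m³/s; C = (2.481·64.16 + 0.3000·1700)/2.781 = 240.6 mg/L.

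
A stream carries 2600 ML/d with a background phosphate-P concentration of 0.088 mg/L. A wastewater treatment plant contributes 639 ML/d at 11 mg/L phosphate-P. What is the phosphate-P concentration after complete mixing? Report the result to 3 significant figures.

Mass balance: C = (2600·0.08800 + 639.0·11.00) / 3239 = 7258/3239 = 2.241 mg/L.

2.24 mg/L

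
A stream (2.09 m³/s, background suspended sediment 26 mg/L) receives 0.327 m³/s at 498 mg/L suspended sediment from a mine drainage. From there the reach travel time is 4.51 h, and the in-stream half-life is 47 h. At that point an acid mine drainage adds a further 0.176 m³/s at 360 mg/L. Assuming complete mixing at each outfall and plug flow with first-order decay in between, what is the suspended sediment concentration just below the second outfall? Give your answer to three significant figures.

103 mg/L

Conservation of mass: C = (2.090·26.00 + 0.3270·498.0) / 2.417 = 217.2/2.417 = 89.86 mg/L; combined flow 2.417 m³/s.
Half-life 47 h → k = ln 2 / 47 = 0.01475 h⁻¹ = 0.3539 d⁻¹.
First-order decay: C = 89.86·exp(−k·t) = 89.86·0.9357 = 84.08 mg/L.
Second outfall: C = (2.417·84.08 + 0.1760·360.0)/2.593 = 102.8 mg/L.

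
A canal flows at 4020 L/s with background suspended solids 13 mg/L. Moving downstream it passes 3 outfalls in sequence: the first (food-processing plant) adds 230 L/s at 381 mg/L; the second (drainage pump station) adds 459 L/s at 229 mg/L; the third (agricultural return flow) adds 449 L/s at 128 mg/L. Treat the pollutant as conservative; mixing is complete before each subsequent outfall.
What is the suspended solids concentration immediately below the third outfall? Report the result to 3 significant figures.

58.6 mg/L

Outfall 1: combined Q = 4250 L/s; C = (4020·13.00 + 230.0·381.0)/4250 = 32.92 mg/L.
Outfall 2: combined Q = 4709 L/s; C = (4250·32.92 + 459.0·229.0)/4709 = 52.03 mg/L.
Outfall 3: combined Q = 5158 L/s; C = (4709·52.03 + 449.0·128.0)/5158 = 58.64 mg/L.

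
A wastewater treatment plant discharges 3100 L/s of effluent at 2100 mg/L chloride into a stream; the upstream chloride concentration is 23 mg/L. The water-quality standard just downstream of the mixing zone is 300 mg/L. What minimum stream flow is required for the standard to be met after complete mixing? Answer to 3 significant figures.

Set C_mix = 300: (Q·23.00 + 3100·2100) / (Q + 3100) = 300
→ Q = 3100·(2100 − 300)/(300 − 23.00) = 20140 L/s.

20100 L/s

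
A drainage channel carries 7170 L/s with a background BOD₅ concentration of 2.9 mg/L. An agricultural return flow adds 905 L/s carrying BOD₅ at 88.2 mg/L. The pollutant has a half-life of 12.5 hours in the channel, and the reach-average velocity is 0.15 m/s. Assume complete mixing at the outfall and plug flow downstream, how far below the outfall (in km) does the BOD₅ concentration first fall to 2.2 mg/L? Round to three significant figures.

Mixed concentration C = ΣQC/ΣQ = (7170·2.900 + 905.0·88.20) / 8075 = 100600/8075 = 12.46 mg/L.
Half-life 12.5 h → k = ln 2 / 12.5 = 0.05545 h⁻¹ = 1.331 d⁻¹.
Set 12.46·exp(−k·t) = 2.2 → t = ln(12.46/2.2)/k = 112600 s = 31.27 h.
Distance = v·t = 0.15·112600 = 16890 m = 16.89 km.

16.9 km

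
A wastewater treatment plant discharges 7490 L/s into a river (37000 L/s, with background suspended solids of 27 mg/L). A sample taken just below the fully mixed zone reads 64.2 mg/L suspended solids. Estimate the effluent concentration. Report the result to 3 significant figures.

Mass balance: 37000·27.00 + 7490·Cₑ = 44490·64.20
→ Cₑ = (44490·64.20 − 37000·27.00) / 7490 = 248.0 mg/L.

248 mg/L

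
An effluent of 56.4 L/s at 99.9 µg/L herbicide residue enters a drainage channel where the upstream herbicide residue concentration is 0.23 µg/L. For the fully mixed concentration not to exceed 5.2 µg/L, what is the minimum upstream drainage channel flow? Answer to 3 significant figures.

Set C_mix = 5.2: (Q·0.2300 + 56.40·99.90) / (Q + 56.40) = 5.2
→ Q = 56.40·(99.90 − 5.2)/(5.2 − 0.2300) = 1075 L/s.

1070 L/s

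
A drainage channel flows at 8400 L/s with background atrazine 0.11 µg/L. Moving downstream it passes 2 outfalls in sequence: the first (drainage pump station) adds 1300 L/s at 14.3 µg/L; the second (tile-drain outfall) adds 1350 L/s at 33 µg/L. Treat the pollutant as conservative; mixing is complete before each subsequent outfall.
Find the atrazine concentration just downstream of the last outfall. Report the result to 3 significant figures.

5.80 µg/L

Below outfall 1: Q → 9700 L/s, C = (8400·0.1100 + 1300·14.30)/9700 = 2.012 µg/L.
Below outfall 2: Q → 11050 L/s, C = (9700·2.012 + 1350·33.00)/11050 = 5.798 µg/L.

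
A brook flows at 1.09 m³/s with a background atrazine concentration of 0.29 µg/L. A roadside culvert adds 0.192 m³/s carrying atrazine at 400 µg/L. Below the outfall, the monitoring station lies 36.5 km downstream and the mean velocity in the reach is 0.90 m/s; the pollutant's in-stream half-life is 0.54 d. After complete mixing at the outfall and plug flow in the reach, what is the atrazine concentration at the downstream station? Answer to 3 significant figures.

Mixed concentration C = ΣQC/ΣQ = (1.090·0.2900 + 0.1920·400.0) / 1.282 = 77.12/1.282 = 60.15 µg/L.
Travel time t = 36.5·1000 / 0.90 = 40560 s = 11.27 h.
Half-life 0.54 d → k = ln 2 / 0.54 = 1.284 d⁻¹.
First-order decay: C = 60.15·exp(−k·t) = 60.15·0.5474 = 32.93 µg/L.

32.9 µg/L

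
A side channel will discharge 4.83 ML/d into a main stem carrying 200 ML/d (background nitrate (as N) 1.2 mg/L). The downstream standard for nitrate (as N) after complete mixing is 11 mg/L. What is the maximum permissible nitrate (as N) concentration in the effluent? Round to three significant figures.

417 mg/L

At the limit, (Qr·Cr + Qe·Cₑ)/(Qr + Qe) = 11:
Cₑ = (204.8·11 − 200.0·1.200) / 4.830 = 416.8 mg/L.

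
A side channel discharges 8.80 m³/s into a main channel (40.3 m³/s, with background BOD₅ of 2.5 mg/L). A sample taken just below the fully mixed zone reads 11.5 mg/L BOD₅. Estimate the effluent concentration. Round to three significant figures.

52.7 mg/L

Mass balance: 40.30·2.500 + 8.800·Cₑ = 49.10·11.50
→ Cₑ = (49.10·11.50 − 40.30·2.500) / 8.800 = 52.72 mg/L.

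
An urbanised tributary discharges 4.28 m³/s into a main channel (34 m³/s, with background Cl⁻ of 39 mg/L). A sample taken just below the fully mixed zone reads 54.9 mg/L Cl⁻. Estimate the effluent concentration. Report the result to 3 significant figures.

Mass balance: 34.00·39.00 + 4.280·Cₑ = 38.28·54.90
→ Cₑ = (38.28·54.90 − 34.00·39.00) / 4.280 = 181.2 mg/L.

181 mg/L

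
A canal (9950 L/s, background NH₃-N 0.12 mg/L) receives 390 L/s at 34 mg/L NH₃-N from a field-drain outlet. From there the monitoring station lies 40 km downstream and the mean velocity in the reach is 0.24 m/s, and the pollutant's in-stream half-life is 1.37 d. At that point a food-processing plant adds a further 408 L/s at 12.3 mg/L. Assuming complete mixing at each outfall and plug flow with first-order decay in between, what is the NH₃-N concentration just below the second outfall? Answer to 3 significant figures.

Flow-weighted average: C = (9950·0.1200 + 390.0·34.00) / 10340 = 14450/10340 = 1.398 mg/L; combined flow 10340 L/s.
Travel time t = 40·1000 / 0.24 = 166700 s = 46.30 h.
Half-life 1.37 d → k = ln 2 / 1.37 = 0.5059 d⁻¹.
Decay over the reach: 1.398·exp(−kt) = 1.398·0.3768 = 0.5268 mg/L.
Second outfall: C = (10340·0.5268 + 408.0·12.30)/10750 = 0.9737 mg/L.

0.974 mg/L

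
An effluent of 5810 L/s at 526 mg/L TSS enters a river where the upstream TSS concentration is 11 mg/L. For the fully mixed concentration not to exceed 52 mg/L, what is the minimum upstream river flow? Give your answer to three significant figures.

Set C_mix = 52: (Q·11.00 + 5810·526.0) / (Q + 5810) = 52
→ Q = 5810·(526.0 − 52)/(52 − 11.00) = 67170 L/s.

67200 L/s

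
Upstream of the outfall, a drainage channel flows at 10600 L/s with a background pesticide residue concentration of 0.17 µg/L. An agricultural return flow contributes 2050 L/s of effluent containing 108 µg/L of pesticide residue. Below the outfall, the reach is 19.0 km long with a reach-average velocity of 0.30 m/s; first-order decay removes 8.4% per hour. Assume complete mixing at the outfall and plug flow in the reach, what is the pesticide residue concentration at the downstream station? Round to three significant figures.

3.77 µg/L

Conservation of mass: C = (10600·0.1700 + 2050·108.0) / 12650 = 223200/12650 = 17.64 µg/L.
Travel time t = 19.0·1000 / 0.30 = 63330 s = 17.59 h.
8.4%/h lost → k = −ln(1 − 0.084) = 0.08774 h⁻¹.
After decay, C = 17.64 × e^(−kt) = 17.64 × 0.2136 = 3.769 µg/L.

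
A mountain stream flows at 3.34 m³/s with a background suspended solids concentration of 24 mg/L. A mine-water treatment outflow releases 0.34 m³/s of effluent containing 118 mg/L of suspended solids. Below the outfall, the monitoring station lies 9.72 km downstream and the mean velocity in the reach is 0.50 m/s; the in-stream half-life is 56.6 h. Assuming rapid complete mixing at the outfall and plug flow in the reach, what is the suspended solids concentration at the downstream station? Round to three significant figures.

Mass balance: C = (3.340·24.00 + 0.3400·118.0) / 3.680 = 120.3/3.680 = 32.68 mg/L.
Travel time t = 9.72·1000 / 0.50 = 19440 s = 5.400 h.
Half-life 56.6 h → k = ln 2 / 56.6 = 0.01225 h⁻¹ = 0.2939 d⁻¹.
Applying C = C₀e^(−kt): 32.68 × 0.9360 = 30.59 mg/L.

30.6 mg/L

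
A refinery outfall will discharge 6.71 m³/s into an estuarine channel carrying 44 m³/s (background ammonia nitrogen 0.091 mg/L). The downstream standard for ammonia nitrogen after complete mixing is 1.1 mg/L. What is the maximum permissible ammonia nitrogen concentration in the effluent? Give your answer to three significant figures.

7.72 mg/L

At the limit, (Qr·Cr + Qe·Cₑ)/(Qr + Qe) = 1.1:
Cₑ = (50.71·1.1 − 44.00·0.09100) / 6.710 = 7.716 mg/L.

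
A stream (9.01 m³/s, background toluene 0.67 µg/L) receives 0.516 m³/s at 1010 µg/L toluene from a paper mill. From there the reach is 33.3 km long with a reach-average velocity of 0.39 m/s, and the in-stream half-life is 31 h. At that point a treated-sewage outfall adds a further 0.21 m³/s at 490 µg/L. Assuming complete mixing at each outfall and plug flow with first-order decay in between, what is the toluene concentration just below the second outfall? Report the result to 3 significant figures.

Mixed concentration C = ΣQC/ΣQ = (9.010·0.6700 + 0.5160·1010) / 9.526 = 527.2/9.526 = 55.34 µg/L; combined flow 9.526 m³/s.
Travel time t = 33.3·1000 / 0.39 = 85380 s = 23.72 h.
Half-life 31 h → k = ln 2 / 31 = 0.02236 h⁻¹ = 0.5366 d⁻¹.
Decay over the reach: 55.34·exp(−kt) = 55.34·0.5884 = 32.56 µg/L.
At the second outfall, C = (9.526·32.56 + 0.2100·490.0) / (9.526 + 0.2100) = 42.43 µg/L.

42.4 µg/L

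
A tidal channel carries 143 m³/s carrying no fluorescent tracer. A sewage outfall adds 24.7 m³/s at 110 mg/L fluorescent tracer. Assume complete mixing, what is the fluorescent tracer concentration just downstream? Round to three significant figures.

Mass balance: C = (143.0·0 + 24.70·110.0) / 167.7 = 2717/167.7 = 16.20 mg/L.

16.2 mg/L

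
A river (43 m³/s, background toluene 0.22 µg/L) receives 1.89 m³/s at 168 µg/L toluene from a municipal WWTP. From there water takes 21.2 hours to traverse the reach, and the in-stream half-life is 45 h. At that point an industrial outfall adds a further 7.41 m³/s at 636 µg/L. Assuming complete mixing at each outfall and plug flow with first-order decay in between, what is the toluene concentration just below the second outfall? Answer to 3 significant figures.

Mixed concentration C = ΣQC/ΣQ = (43.00·0.2200 + 1.890·168.0) / 44.89 = 327.0/44.89 = 7.284 µg/L; combined flow 44.89 m³/s.
Half-life 45 h → k = ln 2 / 45 = 0.01540 h⁻¹ = 0.3697 d⁻¹.
After decay, C = 7.284 × e^(−kt) = 7.284 × 0.7214 = 5.255 µg/L.
Second outfall: C = (44.89·5.255 + 7.410·636.0)/52.30 = 94.62 µg/L.

94.6 µg/L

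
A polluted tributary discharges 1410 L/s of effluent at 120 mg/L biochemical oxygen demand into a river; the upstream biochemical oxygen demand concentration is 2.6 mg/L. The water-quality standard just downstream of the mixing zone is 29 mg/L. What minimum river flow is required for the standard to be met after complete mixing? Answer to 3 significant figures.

Set C_mix = 29: (Q·2.600 + 1410·120.0) / (Q + 1410) = 29
→ Q = 1410·(120.0 − 29)/(29 − 2.600) = 4860 L/s.

4860 L/s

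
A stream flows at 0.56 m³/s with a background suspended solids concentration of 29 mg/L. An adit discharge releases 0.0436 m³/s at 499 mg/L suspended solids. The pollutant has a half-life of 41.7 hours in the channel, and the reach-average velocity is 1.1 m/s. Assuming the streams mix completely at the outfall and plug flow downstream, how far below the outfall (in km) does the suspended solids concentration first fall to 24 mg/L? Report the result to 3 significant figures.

Mixed concentration C = ΣQC/ΣQ = (0.5600·29.00 + 0.04360·499.0) / 0.6036 = 38.00/0.6036 = 62.95 mg/L.
Half-life 41.7 h → k = ln 2 / 41.7 = 0.01662 h⁻¹ = 0.3989 d⁻¹.
Set 62.95·exp(−k·t) = 24 → t = ln(62.95/24)/k = 208800 s = 58.01 h.
Distance = v·t = 1.1·208800 = 229700 m = 229.7 km.

230 km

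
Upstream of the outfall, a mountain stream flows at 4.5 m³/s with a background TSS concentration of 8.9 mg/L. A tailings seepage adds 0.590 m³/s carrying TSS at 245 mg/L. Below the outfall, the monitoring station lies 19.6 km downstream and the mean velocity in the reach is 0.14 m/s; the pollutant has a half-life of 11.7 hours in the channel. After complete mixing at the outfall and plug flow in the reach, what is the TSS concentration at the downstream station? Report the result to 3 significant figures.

Mixed concentration C = ΣQC/ΣQ = (4.500·8.900 + 0.5900·245.0) / 5.090 = 184.6/5.090 = 36.27 mg/L.
Travel time t = 19.6·1000 / 0.14 = 140000 s = 38.89 h.
Half-life 11.7 h → k = ln 2 / 11.7 = 0.05924 h⁻¹ = 1.422 d⁻¹.
Decay over the reach: 36.27·exp(−kt) = 36.27·0.09987 = 3.622 mg/L.

3.62 mg/L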